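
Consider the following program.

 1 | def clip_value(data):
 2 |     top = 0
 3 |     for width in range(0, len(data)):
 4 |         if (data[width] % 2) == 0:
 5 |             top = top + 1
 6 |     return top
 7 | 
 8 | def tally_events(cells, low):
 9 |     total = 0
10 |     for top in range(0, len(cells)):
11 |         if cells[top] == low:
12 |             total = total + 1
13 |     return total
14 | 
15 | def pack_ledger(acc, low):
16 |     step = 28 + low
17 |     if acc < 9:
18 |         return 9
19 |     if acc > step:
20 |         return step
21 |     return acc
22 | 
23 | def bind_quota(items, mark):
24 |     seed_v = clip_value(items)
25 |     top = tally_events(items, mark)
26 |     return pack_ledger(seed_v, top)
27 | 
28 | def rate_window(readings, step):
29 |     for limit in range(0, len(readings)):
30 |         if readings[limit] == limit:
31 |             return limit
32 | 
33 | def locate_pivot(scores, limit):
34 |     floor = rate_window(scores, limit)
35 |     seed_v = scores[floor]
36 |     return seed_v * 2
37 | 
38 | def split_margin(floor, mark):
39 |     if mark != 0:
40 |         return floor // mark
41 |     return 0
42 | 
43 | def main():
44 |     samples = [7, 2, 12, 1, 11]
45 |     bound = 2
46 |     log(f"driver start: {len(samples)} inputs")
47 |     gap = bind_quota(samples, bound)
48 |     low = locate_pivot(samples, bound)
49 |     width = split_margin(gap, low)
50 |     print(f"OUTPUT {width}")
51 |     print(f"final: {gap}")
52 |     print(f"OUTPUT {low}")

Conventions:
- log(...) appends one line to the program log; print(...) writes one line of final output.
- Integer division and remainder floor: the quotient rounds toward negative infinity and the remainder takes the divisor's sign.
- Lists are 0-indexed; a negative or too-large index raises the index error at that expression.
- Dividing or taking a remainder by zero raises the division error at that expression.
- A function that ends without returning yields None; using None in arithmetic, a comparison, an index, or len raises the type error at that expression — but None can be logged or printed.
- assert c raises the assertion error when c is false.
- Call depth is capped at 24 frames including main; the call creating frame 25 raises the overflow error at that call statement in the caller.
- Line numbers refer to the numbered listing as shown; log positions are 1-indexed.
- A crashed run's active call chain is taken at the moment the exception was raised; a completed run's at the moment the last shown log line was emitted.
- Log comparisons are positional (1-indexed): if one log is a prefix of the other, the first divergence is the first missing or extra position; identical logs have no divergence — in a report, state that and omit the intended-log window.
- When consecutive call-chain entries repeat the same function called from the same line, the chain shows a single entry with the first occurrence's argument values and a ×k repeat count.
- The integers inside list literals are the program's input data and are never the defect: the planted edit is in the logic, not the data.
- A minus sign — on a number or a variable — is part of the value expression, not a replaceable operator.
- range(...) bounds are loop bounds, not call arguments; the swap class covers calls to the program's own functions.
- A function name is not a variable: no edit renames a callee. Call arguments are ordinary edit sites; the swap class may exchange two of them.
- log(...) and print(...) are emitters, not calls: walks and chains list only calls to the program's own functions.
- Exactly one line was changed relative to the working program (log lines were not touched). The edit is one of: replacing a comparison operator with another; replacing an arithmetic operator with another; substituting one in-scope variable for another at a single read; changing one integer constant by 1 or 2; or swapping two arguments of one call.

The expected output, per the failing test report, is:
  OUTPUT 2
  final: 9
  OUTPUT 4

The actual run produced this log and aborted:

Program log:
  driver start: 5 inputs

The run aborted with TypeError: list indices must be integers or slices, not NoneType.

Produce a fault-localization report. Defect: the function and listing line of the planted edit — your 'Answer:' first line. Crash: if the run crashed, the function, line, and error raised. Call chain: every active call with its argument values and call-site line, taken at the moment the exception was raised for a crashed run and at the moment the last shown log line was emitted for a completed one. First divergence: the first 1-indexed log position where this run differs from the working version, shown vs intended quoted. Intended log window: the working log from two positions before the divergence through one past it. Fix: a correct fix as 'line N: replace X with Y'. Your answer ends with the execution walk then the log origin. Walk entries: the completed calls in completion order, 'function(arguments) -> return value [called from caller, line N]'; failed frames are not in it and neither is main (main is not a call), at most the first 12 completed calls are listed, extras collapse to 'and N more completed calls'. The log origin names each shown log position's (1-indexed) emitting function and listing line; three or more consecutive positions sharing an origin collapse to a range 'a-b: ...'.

Answer: the defect is in rate_window at line 30.
Core observation: Every log line matches the working run — the failure is the only observable divergence.
Crash: locate_pivot, line 35, TypeError.
Call chain: main -> locate_pivot([7, 2, 12, 1, 11], 2) (called at line 48).
First divergence: there is none — every log position agrees.
Execution walk:
  clip_value([7, 2, 12, 1, 11]) -> 2  [called from bind_quota, line 24]
  tally_events([7, 2, 12, 1, 11], 2) -> 1  [called from bind_quota, line 25]
  pack_ledger(2, 1) -> 9  [called from bind_quota, line 26]
  bind_quota([7, 2, 12, 1, 11], 2) -> 9  [called from main, line 47]
  rate_window([7, 2, 12, 1, 11], 2) -> None  [called from locate_pivot, line 34]
Log line origins:
  1: from main, line 46
A correct fix: line 30: replace `readings[limit] == limit` with `readings[limit] == step`.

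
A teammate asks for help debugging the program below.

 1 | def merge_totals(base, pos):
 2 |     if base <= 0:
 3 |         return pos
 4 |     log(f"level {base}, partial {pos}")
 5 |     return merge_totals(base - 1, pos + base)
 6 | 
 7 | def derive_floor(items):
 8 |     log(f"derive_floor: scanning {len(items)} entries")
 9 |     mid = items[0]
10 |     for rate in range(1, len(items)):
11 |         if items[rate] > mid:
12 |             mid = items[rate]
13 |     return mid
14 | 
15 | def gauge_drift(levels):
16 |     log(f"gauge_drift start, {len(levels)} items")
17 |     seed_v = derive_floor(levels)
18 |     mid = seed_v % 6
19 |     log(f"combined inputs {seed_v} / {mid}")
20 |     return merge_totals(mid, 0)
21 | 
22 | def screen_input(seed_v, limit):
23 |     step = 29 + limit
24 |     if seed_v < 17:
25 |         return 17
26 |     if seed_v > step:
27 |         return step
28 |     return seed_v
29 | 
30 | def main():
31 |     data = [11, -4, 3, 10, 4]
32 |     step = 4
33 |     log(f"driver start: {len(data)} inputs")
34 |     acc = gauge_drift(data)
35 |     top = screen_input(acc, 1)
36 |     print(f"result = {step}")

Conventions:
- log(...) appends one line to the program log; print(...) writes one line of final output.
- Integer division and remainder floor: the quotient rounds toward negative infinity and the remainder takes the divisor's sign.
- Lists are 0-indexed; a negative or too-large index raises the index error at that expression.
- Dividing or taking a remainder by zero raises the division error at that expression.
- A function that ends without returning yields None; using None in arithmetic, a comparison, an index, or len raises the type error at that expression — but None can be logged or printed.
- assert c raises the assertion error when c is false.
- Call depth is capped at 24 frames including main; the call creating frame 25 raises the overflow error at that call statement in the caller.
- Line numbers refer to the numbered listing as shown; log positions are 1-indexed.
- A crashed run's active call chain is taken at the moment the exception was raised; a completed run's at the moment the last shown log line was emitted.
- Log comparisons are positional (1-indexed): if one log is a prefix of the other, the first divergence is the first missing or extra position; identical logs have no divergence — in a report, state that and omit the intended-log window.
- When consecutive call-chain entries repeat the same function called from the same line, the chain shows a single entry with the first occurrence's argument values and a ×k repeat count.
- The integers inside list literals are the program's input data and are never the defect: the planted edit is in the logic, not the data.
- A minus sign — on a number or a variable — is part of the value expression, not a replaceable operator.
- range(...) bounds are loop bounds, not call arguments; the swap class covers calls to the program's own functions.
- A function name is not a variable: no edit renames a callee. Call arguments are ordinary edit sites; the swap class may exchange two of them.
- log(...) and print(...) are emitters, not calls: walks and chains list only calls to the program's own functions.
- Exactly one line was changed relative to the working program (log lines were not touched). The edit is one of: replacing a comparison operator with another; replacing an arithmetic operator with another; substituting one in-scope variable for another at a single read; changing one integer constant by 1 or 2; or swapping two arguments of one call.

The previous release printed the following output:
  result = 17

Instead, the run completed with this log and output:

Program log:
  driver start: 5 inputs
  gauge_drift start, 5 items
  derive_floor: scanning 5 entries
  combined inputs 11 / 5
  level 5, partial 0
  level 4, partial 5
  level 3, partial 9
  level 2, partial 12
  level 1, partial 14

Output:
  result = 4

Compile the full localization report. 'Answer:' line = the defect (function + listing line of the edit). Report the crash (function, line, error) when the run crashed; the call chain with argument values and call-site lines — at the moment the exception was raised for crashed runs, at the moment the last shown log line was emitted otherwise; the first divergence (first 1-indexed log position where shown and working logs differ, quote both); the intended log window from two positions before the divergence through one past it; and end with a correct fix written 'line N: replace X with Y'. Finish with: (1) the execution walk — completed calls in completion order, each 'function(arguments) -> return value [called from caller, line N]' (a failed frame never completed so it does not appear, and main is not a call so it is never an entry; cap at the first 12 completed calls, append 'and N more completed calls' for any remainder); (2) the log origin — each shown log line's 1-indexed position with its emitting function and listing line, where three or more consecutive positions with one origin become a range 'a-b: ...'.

Answer: the defect is in main at line 36.
Core observation: Every logged value matches the working version; the printed result is what differs.
Call chain: main -> gauge_drift([11, -4, 3, 10, 4]) (called at line 34) -> merge_totals(5, 0) (called at line 20) -> merge_totals(4, 5) (called at line 5) ×4.
First divergence: none — the logs agree in full.
Execution walk:
  derive_floor([11, -4, 3, 10, 4]) -> 11  [called from gauge_drift, line 17]
  merge_totals(0, 15) -> 15  [called from merge_totals, line 5]
  merge_totals(1, 14) -> 15  [called from merge_totals, line 5]
  merge_totals(2, 12) -> 15  [called from merge_totals, line 5]
  merge_totals(3, 9) -> 15  [called from merge_totals, line 5]
  merge_totals(4, 5) -> 15  [called from merge_totals, line 5]
  merge_totals(5, 0) -> 15  [called from gauge_drift, line 20]
  gauge_drift([11, -4, 3, 10, 4]) -> 15  [called from main, line 34]
  screen_input(15, 1) -> 17  [called from main, line 35]
Origin of each log line:
  1 — main, line 33
  2 — gauge_drift, line 16
  3 — derive_floor, line 8
  4 — gauge_drift, line 19
  5-9 — merge_totals, line 4
A correct fix: line 36: replace `step` with `top`.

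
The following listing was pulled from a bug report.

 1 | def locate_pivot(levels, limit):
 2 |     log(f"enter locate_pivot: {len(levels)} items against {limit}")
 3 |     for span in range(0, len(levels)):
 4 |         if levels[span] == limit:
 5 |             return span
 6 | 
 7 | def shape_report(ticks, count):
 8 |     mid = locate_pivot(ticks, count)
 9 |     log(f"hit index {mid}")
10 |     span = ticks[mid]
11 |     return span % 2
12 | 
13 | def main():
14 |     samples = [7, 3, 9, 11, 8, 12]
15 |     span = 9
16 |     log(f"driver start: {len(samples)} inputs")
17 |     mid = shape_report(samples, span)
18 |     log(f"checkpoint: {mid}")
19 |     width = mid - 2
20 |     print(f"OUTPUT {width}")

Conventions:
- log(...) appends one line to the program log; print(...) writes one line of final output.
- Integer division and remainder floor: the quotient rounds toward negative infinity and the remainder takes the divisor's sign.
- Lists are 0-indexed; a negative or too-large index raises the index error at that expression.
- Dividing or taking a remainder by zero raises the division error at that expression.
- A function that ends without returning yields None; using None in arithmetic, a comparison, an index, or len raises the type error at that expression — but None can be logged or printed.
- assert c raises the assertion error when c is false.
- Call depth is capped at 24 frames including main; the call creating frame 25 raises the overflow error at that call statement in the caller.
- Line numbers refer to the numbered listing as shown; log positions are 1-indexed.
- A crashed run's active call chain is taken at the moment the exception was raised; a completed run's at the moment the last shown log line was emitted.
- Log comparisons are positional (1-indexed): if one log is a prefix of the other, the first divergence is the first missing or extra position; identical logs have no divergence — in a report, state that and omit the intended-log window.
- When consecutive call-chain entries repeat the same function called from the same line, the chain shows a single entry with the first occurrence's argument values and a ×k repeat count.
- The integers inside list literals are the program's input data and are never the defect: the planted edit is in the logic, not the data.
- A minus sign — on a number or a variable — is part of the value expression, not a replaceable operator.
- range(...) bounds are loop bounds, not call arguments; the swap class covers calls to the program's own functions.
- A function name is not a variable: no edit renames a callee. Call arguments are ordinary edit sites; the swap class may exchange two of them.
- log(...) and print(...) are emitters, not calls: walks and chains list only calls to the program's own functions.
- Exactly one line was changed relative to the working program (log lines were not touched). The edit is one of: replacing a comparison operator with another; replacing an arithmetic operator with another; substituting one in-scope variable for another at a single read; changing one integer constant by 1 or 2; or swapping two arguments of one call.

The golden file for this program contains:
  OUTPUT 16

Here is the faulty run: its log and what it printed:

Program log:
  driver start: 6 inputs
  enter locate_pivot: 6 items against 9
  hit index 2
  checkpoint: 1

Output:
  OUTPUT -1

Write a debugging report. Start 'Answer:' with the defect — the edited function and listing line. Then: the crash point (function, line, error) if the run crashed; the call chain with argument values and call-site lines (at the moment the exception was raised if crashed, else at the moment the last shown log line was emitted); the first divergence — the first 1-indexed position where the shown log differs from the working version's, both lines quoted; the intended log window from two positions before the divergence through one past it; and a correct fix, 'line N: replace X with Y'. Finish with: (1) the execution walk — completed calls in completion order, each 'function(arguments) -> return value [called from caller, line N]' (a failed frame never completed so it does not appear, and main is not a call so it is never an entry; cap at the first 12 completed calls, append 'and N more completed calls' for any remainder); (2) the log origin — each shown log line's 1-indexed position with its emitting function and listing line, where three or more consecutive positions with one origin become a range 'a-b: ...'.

Answer: the defect is in shape_report at line 11.
Key fact: Everything matches until log position 4, which reads 'checkpoint: 1' in place of 'checkpoint: 18'.
Call chain: main.
First divergence: position 4 — shown 'checkpoint: 1', intended 'checkpoint: 18'.
Intended log window:
  2: enter locate_pivot: 6 items against 9
  3: hit index 2
  4: checkpoint: 18
Execution walk:
  locate_pivot([7, 3, 9, 11, 8, 12], 9) -> 2  [called from shape_report, line 8]
  shape_report([7, 3, 9, 11, 8, 12], 9) -> 1  [called from main, line 17]
Log origin:
  1: from main, line 16
  2: from locate_pivot, line 2
  3: from shape_report, line 9
  4: from main, line 18
A correct fix: line 11: replace `%` with `*`.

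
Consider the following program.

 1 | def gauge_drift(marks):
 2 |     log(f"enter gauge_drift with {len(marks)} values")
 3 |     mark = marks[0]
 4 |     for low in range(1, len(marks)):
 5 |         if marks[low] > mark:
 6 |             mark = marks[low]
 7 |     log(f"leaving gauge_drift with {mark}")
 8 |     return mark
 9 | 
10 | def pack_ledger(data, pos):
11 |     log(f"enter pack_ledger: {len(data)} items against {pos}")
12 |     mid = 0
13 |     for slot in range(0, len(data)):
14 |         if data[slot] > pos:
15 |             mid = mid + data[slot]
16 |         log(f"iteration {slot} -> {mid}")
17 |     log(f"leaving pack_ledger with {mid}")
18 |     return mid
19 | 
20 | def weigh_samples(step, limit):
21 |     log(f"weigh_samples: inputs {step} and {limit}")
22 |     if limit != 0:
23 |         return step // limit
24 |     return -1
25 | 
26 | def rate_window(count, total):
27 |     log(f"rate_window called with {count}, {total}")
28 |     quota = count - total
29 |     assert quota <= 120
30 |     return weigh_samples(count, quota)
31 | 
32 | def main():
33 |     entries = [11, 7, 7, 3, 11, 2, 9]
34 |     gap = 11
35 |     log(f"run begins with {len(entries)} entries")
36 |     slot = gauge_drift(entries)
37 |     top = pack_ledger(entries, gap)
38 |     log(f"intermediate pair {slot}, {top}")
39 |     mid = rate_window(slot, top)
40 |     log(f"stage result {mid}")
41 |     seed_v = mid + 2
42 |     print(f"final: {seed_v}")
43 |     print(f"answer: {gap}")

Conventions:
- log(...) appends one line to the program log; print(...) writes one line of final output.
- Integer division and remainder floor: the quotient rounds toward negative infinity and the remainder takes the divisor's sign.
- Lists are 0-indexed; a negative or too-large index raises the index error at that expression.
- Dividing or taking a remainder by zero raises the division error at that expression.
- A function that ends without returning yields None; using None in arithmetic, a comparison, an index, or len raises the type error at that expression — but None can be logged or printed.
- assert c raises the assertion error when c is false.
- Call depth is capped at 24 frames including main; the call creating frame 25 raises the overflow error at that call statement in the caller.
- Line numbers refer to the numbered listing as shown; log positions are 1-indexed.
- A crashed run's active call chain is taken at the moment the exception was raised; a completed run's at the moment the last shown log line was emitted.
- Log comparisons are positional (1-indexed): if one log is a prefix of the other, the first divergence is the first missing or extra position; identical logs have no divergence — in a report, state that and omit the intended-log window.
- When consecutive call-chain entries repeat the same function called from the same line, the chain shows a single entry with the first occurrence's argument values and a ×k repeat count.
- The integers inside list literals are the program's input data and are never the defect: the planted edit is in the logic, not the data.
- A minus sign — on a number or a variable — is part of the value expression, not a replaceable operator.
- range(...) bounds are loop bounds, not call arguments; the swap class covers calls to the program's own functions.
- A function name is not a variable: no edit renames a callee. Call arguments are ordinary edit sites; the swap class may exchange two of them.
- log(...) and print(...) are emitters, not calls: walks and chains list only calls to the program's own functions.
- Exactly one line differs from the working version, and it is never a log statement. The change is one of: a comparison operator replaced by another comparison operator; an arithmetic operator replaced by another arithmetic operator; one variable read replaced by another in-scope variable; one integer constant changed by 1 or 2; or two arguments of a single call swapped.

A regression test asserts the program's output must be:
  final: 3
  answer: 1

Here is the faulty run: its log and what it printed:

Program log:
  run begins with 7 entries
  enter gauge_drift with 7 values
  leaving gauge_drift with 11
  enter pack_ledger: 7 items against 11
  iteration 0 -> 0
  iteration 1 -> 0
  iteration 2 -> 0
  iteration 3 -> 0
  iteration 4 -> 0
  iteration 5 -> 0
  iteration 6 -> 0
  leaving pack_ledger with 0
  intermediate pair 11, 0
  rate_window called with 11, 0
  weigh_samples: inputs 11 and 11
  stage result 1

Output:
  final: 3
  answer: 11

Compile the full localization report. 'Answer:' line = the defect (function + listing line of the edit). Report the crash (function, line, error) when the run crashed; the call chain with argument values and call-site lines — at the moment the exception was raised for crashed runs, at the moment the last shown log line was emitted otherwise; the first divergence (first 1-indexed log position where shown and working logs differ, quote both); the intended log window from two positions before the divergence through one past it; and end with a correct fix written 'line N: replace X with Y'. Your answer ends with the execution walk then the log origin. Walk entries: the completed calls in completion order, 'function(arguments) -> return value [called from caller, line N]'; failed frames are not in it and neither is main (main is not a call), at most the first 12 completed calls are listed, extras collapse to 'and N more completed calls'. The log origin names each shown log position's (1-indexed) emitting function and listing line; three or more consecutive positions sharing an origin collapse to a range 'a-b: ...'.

Answer: the defect is in main at line 43.
Core observation: Every logged value matches the working version; the printed result is what differs.
Call chain: main.
First divergence: none (the log streams are identical).
Execution walk:
  gauge_drift([11, 7, 7, 3, 11, 2, 9]) -> 11  [called from main, line 36]
  pack_ledger([11, 7, 7, 3, 11, 2, 9], 11) -> 0  [called from main, line 37]
  weigh_samples(11, 11) -> 1  [called from rate_window, line 30]
  rate_window(11, 0) -> 1  [called from main, line 39]
Log origins:
  1: from main, line 35
  2: from gauge_drift, line 2
  3: from gauge_drift, line 7
  4: from pack_ledger, line 11
  5-11: from pack_ledger, line 16
  12: from pack_ledger, line 17
  13: from main, line 38
  14: from rate_window, line 27
  15: from weigh_samples, line 21
  16: from main, line 40
A correct fix: line 43: replace `gap` with `mid`.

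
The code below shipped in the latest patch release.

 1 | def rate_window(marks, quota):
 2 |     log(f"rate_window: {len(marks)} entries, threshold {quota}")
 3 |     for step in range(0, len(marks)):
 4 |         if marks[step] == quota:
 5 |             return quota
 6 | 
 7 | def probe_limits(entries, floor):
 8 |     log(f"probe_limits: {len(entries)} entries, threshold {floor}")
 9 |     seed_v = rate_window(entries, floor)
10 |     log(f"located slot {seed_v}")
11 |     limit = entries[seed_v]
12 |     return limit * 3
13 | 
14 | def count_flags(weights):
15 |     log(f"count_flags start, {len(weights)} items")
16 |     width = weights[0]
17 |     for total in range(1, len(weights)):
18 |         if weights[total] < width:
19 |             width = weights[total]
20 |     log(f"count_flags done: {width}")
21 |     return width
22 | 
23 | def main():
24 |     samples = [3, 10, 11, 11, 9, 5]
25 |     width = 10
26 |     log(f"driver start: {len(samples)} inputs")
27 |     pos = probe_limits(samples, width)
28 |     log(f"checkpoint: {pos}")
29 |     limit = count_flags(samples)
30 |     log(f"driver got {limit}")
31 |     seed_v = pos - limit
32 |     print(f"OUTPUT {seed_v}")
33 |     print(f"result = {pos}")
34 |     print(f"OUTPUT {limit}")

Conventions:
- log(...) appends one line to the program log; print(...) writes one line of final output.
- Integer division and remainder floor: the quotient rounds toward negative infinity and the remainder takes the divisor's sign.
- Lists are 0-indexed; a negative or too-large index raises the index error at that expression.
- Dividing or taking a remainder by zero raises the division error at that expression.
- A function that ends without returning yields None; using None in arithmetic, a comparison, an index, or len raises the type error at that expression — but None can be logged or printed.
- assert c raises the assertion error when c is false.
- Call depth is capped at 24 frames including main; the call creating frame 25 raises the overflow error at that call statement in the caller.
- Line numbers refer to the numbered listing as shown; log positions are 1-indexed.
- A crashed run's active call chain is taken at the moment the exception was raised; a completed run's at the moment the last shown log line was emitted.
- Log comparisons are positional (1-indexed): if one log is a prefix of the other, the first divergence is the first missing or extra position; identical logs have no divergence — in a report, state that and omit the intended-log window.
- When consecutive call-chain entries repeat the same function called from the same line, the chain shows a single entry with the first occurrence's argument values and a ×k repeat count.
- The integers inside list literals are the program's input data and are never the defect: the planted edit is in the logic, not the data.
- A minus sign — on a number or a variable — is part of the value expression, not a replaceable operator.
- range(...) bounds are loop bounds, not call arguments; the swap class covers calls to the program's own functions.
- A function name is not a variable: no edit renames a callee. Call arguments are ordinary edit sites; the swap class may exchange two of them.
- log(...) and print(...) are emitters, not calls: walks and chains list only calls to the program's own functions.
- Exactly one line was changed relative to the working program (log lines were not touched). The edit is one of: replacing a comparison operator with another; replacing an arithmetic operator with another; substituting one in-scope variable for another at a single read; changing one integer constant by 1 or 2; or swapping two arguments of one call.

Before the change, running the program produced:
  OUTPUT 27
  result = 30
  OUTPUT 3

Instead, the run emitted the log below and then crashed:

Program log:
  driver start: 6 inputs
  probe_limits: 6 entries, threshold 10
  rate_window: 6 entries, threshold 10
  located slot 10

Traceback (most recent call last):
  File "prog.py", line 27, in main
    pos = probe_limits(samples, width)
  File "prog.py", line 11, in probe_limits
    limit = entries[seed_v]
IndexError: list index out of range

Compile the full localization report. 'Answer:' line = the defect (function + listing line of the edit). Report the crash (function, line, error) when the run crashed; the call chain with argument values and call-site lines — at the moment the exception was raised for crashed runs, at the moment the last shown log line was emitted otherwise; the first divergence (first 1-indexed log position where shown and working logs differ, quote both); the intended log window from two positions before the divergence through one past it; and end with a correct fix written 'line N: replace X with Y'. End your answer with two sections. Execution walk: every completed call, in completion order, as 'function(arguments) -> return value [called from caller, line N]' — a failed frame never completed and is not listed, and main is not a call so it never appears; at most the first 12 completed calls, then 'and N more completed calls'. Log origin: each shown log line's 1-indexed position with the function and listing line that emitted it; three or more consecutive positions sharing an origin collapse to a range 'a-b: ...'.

Answer: the defect is in rate_window at line 5.
Core observation: Log line 4 is where behavior first shows: 'located slot 10' appears instead of 'located slot 1'.
Crash: probe_limits, line 11, IndexError.
Call chain: main -> probe_limits([3, 10, 11, 11, 9, 5], 10) (called at line 27).
First divergence: position 4 — shown 'located slot 10', intended 'located slot 1'.
Intended log window:
  2: probe_limits: 6 entries, threshold 10
  3: rate_window: 6 entries, threshold 10
  4: located slot 1
  5: checkpoint: 30
Execution walk:
  rate_window([3, 10, 11, 11, 9, 5], 10) -> 10  [called from probe_limits, line 9]
Log origins:
  1: emitted by main (line 26)
  2: emitted by probe_limits (line 8)
  3: emitted by rate_window (line 2)
  4: emitted by probe_limits (line 10)
A correct fix: line 5: replace `quota` with `step`.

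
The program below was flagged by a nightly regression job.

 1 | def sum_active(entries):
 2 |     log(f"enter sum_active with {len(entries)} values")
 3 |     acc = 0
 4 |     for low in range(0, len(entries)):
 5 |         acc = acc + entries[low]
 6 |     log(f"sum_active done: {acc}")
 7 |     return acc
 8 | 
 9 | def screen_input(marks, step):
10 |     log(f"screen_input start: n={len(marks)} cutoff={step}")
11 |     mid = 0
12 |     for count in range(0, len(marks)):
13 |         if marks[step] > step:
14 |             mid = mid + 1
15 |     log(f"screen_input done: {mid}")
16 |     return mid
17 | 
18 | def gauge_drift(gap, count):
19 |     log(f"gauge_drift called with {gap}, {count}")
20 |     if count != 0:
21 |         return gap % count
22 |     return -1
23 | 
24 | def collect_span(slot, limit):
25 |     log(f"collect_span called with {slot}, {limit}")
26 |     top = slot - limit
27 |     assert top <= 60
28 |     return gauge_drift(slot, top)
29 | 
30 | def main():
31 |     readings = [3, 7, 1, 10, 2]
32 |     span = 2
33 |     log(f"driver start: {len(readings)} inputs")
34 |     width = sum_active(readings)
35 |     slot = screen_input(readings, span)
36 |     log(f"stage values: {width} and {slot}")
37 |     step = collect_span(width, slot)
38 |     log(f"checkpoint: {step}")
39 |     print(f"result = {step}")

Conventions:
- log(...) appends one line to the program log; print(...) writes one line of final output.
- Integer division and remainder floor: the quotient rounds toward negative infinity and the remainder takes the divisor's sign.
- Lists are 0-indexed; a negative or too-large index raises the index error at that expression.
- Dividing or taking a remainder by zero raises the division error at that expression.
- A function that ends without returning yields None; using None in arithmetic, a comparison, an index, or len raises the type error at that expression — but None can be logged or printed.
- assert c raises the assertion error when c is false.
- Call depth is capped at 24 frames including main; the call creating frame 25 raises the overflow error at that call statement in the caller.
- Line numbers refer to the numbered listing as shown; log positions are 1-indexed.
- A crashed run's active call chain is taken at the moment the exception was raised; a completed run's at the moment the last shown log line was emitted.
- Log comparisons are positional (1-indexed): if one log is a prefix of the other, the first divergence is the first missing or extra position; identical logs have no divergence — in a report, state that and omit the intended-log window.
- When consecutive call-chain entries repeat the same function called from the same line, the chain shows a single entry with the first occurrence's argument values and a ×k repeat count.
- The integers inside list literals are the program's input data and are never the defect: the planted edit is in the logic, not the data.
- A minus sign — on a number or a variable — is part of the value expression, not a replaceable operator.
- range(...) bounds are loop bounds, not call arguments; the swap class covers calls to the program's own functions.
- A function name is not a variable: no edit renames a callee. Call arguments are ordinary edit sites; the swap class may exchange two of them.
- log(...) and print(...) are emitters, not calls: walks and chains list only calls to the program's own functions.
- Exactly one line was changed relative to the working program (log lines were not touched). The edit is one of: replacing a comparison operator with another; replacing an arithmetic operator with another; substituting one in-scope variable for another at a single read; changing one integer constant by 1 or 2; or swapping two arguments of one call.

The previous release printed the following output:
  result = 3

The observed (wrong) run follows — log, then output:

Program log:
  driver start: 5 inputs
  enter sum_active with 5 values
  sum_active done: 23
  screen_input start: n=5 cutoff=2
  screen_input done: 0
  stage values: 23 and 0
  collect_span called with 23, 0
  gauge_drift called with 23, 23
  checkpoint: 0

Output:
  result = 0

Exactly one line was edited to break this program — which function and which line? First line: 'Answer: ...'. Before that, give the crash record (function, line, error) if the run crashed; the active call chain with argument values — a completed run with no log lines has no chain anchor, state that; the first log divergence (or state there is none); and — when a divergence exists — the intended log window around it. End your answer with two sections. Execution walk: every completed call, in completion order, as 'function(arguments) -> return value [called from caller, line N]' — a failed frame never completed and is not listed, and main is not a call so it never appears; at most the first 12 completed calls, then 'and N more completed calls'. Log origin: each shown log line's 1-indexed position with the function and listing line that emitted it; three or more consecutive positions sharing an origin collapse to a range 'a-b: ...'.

Answer: the defect is in screen_input at line 13.
Core observation: The earliest visible damage is log position 5 — 'screen_input done: 0' rather than the intended 'screen_input done: 3'.
Call chain: main.
First divergence: position 5 — the shown line 'screen_input done: 0' should read 'screen_input done: 3'.
Intended log window:
  3: sum_active done: 23
  4: screen_input start: n=5 cutoff=2
  5: screen_input done: 3
  6: stage values: 23 and 3
Execution walk:
  sum_active([3, 7, 1, 10, 2]) -> 23  [called from main, line 34]
  screen_input([3, 7, 1, 10, 2], 2) -> 0  [called from main, line 35]
  gauge_drift(23, 23) -> 0  [called from collect_span, line 28]
  collect_span(23, 0) -> 0  [called from main, line 37]
Origin of each log line:
  1 — main, line 33
  2 — sum_active, line 2
  3 — sum_active, line 6
  4 — screen_input, line 10
  5 — screen_input, line 15
  6 — main, line 36
  7 — collect_span, line 25
  8 — gauge_drift, line 19
  9 — main, line 38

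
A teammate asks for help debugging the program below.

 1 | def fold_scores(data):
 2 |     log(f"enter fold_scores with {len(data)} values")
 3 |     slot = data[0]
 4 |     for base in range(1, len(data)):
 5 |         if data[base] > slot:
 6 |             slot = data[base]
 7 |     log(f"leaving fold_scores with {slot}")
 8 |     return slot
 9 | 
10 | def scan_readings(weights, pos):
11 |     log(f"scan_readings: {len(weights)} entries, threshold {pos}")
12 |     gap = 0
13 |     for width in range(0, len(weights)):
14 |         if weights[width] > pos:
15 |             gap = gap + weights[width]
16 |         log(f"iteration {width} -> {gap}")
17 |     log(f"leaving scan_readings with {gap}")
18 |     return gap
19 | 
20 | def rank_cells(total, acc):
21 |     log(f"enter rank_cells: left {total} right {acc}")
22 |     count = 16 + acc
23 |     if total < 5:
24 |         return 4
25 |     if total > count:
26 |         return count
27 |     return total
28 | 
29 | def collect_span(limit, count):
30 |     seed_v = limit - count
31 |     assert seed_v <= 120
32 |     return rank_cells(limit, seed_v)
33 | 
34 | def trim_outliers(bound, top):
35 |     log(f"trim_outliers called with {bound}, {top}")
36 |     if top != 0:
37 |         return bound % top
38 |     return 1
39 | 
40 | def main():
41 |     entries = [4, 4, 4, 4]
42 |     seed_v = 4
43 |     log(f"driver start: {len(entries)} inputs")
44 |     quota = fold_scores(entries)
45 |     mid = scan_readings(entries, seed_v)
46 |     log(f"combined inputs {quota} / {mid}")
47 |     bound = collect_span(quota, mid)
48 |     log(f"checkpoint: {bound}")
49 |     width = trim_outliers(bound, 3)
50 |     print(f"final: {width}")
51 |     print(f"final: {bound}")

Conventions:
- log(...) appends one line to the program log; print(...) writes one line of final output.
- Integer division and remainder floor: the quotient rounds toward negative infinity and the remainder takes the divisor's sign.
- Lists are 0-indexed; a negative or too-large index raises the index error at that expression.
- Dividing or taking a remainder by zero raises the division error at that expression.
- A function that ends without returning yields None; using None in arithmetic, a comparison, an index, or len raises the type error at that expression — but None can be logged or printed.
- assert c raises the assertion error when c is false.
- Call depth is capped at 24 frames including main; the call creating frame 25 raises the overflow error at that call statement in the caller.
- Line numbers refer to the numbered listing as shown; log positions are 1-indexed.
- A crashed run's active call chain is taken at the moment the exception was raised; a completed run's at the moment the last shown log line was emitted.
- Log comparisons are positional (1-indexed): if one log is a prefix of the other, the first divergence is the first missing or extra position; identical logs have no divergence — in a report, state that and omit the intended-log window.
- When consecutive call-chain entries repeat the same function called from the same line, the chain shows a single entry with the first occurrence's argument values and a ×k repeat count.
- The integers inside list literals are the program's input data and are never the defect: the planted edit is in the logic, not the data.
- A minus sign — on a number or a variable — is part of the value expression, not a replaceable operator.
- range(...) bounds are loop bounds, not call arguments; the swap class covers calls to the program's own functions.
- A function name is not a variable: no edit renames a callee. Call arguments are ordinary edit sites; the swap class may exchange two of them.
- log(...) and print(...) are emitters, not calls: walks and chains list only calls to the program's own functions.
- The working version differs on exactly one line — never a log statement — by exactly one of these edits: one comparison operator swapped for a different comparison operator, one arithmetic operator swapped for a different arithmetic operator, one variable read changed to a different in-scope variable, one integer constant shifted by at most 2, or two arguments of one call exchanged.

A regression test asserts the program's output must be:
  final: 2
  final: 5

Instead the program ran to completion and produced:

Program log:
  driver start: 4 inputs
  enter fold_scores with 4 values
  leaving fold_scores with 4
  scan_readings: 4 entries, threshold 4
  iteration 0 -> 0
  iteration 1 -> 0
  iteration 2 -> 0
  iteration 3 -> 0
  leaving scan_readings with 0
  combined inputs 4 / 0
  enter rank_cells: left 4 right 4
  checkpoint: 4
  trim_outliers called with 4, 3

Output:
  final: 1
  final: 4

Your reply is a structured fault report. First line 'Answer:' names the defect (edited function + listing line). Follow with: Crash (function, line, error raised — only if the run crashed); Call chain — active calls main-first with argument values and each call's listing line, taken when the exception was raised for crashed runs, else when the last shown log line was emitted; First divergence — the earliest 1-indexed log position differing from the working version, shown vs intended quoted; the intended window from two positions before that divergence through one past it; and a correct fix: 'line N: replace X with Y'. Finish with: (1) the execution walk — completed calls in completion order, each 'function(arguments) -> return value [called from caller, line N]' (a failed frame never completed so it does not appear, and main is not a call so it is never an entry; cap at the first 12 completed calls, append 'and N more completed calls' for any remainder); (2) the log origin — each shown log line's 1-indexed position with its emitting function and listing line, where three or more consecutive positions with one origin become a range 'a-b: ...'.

Answer: the defect is in rank_cells at line 24.
Key observation: At log position 12 the runs split — shown 'checkpoint: 4', but the working version logs 'checkpoint: 5'.
Call chain: main -> trim_outliers(4, 3) (called at line 49).
First divergence: position 12 — shown 'checkpoint: 4', intended 'checkpoint: 5'.
Intended log window:
  10: combined inputs 4 / 0
  11: enter rank_cells: left 4 right 4
  12: checkpoint: 5
  13: trim_outliers called with 5, 3
Execution walk:
  fold_scores([4, 4, 4, 4]) -> 4  [called from main, line 44]
  scan_readings([4, 4, 4, 4], 4) -> 0  [called from main, line 45]
  rank_cells(4, 4) -> 4  [called from collect_span, line 32]
  collect_span(4, 0) -> 4  [called from main, line 47]
  trim_outliers(4, 3) -> 1  [called from main, line 49]
Origin of each log line:
  1 — main, line 43
  2 — fold_scores, line 2
  3 — fold_scores, line 7
  4 — scan_readings, line 11
  5-8 — scan_readings, line 16
  9 — scan_readings, line 17
  10 — main, line 46
  11 — rank_cells, line 21
  12 — main, line 48
  13 — trim_outliers, line 35
A correct fix: line 24: replace `4` with `5`.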